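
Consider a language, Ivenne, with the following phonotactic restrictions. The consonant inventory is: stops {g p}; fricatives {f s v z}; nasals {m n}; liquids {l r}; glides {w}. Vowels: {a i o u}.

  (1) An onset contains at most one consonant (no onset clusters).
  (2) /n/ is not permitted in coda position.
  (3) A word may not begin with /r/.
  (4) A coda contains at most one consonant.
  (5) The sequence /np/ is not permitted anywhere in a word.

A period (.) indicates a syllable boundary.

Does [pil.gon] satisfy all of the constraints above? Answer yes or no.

[pil.gon] — violates constraint 2: syllable 2 coda contains /n/ → illicit

no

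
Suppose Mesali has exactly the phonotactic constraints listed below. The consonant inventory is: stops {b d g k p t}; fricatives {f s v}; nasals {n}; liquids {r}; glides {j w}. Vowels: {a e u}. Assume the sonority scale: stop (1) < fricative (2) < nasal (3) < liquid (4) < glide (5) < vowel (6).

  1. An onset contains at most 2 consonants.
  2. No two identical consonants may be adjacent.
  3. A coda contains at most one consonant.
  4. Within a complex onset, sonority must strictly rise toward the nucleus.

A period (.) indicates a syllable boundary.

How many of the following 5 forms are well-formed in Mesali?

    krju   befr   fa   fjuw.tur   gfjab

krju — violates constraint 1: syllable 1 onset /krj/ has 3 consonants (> 2) → ill-formed
befr — violates constraint 3: syllable 1 coda /fr/ has 2 consonants (> 1) → ill-formed
fa — σ1 onset /f/, coda /∅/ ok → well-formed
fjuw.tur — σ1 onset /fj/ (2→5 rises), coda /w/ ok; σ2 onset /t/, coda /r/ ok → well-formed
gfjab — violates constraint 1: syllable 1 onset /gfj/ has 3 consonants (> 2) → ill-formed
Well-formed: fa, fjuw.tur → 2.

2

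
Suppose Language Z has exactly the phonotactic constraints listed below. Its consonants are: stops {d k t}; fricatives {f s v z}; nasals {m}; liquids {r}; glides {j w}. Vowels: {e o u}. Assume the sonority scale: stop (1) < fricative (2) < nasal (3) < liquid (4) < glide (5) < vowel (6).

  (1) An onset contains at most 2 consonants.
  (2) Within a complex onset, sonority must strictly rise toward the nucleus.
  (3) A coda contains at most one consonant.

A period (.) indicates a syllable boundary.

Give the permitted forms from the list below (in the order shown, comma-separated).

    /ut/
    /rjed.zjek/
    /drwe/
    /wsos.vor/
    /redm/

/ut/ — σ1 onset /∅/, coda /t/ ok → permitted
/rjed.zjek/ — σ1 onset /rj/ (4→5 rises), coda /d/ ok; σ2 onset /zj/ (2→5 rises), coda /k/ ok → permitted
/drwe/ — violates constraint 1: syllable 1 onset /drw/ has 3 consonants (> 2) → not permitted
/wsos.vor/ — violates constraint 2: syllable 1 onset /ws/: /w/ (glide, 5) → /s/ (fricative, 2) does not rise → not permitted
/redm/ — violates constraint 3: syllable 1 coda /dm/ has 2 consonants (> 1) → not permitted

/ut/, /rjed.zjek/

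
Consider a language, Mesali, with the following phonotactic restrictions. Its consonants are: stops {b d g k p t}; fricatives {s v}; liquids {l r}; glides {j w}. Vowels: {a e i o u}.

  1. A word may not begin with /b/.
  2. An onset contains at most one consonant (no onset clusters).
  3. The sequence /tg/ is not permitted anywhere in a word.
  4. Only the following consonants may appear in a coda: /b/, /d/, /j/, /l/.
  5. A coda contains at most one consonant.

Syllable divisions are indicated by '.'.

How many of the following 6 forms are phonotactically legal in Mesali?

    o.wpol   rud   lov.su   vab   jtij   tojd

o.wpol — violates constraint 2: syllable 2 onset /wp/ has 2 consonants (> 1) → phonotactically illegal
rud — σ1 onset /r/, coda /d/ ok → phonotactically legal
lov.su — violates constraint 4: syllable 1 coda contains /v/, which is not a licensed coda consonant → phonotactically illegal
vab — σ1 onset /v/, coda /b/ ok → phonotactically legal
jtij — violates constraint 2: syllable 1 onset /jt/ has 2 consonants (> 1) → phonotactically illegal
tojd — violates constraint 5: syllable 1 coda /jd/ has 2 consonants (> 1) → phonotactically illegal
Phonotactically legal: rud, vab → 2.

2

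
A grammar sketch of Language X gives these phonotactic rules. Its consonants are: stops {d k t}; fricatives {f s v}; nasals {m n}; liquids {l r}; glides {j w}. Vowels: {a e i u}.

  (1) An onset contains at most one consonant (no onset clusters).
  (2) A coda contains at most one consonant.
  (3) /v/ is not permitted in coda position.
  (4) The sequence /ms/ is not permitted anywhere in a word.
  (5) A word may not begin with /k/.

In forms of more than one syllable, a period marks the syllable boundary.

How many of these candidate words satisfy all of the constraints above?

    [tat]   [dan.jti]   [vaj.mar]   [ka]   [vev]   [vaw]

[tat] — σ1 onset /t/, coda /t/ ok → well-formed
[dan.jti] — violates constraint 1: syllable 2 onset /jt/ has 2 consonants (> 1) → ill-formed
[vaj.mar] — σ1 onset /v/, coda /j/ ok; σ2 onset /m/, coda /r/ ok → well-formed
[ka] — violates constraint 5: word begins with /k/ → ill-formed
[vev] — violates constraint 3: syllable 1 coda contains /v/ → ill-formed
[vaw] — σ1 onset /v/, coda /w/ ok → well-formed
Well-formed: [tat], [vaj.mar], [vaw] → 3.

3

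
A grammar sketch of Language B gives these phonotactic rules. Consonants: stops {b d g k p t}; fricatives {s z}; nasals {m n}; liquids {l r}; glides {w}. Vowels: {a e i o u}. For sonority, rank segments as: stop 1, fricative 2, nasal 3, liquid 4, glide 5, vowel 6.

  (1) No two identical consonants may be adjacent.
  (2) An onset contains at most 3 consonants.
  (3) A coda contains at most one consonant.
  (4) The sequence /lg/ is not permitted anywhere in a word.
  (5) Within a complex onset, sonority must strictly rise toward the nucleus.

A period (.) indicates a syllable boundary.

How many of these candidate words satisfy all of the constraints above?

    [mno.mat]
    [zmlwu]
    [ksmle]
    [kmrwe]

[mno.mat] — violates constraint 5: syllable 1 onset /mn/: /m/ (nasal, 3) → /n/ (nasal, 3) does not rise → ill-formed
[zmlwu] — violates constraint 2: syllable 1 onset /zmlw/ has 4 consonants (> 3) → ill-formed
[ksmle] — violates constraint 2: syllable 1 onset /ksml/ has 4 consonants (> 3) → ill-formed
[kmrwe] — violates constraint 2: syllable 1 onset /kmrw/ has 4 consonants (> 3) → ill-formed
No form is well-formed → 0.

0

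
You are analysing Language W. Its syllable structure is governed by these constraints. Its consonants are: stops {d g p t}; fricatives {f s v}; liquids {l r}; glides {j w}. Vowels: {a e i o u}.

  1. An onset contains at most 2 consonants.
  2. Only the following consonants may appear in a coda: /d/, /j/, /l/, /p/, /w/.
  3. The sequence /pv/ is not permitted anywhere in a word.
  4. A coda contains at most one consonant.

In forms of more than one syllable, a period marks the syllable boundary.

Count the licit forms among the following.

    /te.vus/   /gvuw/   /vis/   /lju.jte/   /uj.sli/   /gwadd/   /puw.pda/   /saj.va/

/te.vus/ — violates constraint 2: syllable 2 coda contains /s/, which is not a licensed coda consonant → illicit
/gvuw/ — σ1 onset /gv/ (2C), coda /w/ ok → licit
/vis/ — violates constraint 2: syllable 1 coda contains /s/, which is not a licensed coda consonant → illicit
/lju.jte/ — σ1 onset /lj/ (2C), coda /∅/ ok; σ2 onset /jt/ (2C), coda /∅/ ok → licit
/uj.sli/ — σ1 onset /∅/, coda /j/ ok; σ2 onset /sl/ (2C), coda /∅/ ok → licit
/gwadd/ — violates constraint 4: syllable 1 coda /dd/ has 2 consonants (> 1) → illicit
/puw.pda/ — σ1 onset /p/, coda /w/ ok; σ2 onset /pd/ (2C), coda /∅/ ok → licit
/saj.va/ — σ1 onset /s/, coda /j/ ok; σ2 onset /v/, coda /∅/ ok → licit
Licit: /gvuw/, /lju.jte/, /uj.sli/, /puw.pda/, /saj.va/ → 5.

5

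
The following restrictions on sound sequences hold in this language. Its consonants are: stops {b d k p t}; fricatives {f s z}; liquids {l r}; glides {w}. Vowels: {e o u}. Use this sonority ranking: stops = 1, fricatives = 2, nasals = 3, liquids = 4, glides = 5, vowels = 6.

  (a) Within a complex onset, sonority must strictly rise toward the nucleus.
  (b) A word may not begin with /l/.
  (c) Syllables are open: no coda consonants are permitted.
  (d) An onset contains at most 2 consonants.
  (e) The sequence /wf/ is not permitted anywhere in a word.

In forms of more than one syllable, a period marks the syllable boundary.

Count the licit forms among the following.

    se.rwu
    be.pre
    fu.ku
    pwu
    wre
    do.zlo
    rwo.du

6

se.rwu — σ1 onset /s/, coda /∅/ ok; σ2 onset /rw/ (4→5 rises), coda /∅/ ok → licit
be.pre — σ1 onset /b/, coda /∅/ ok; σ2 onset /pr/ (1→4 rises), coda /∅/ ok → licit
fu.ku — σ1 onset /f/, coda /∅/ ok; σ2 onset /k/, coda /∅/ ok → licit
pwu — σ1 onset /pw/ (1→5 rises), coda /∅/ ok → licit
wre — violates constraint (a): syllable 1 onset /wr/: /w/ (glide, 5) → /r/ (liquid, 4) does not rise → illicit
do.zlo — σ1 onset /d/, coda /∅/ ok; σ2 onset /zl/ (2→4 rises), coda /∅/ ok → licit
rwo.du — σ1 onset /rw/ (4→5 rises), coda /∅/ ok; σ2 onset /d/, coda /∅/ ok → licit
Licit: se.rwu, be.pre, fu.ku, pwu, do.zlo, rwo.du → 6.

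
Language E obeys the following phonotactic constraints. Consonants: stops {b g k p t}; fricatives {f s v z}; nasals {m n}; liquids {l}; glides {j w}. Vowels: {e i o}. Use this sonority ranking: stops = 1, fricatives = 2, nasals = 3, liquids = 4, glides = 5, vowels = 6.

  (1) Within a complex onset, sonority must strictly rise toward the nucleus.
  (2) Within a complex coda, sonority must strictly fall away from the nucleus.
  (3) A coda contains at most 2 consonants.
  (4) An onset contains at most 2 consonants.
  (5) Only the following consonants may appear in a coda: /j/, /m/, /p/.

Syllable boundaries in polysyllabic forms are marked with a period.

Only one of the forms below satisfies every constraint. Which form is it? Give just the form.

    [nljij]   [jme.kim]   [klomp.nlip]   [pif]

[klomp.nlip]

[nljij] — violates constraint 4: syllable 1 onset /nlj/ has 3 consonants (> 2) → illicit
[jme.kim] — violates constraint 1: syllable 1 onset /jm/: /j/ (glide, 5) → /m/ (nasal, 3) does not rise → illicit
[klomp.nlip] — σ1 onset /kl/ (1→4 rises), coda /mp/ (3→1 falls) ok; σ2 onset /nl/ (3→4 rises), coda /p/ ok → licit
[pif] — violates constraint 5: syllable 1 coda contains /f/, which is not a licensed coda consonant → illicit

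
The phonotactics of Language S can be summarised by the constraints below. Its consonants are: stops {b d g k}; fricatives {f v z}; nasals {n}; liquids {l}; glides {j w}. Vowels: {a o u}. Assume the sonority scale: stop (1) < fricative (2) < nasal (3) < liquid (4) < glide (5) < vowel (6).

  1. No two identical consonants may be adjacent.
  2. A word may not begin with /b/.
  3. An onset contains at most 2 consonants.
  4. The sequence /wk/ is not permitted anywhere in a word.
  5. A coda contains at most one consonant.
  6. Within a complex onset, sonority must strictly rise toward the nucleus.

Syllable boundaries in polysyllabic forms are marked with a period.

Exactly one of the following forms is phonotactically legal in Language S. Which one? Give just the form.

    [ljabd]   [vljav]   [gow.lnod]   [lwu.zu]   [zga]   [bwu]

[ljabd] — violates constraint 5: syllable 1 coda /bd/ has 2 consonants (> 1) → phonotactically illegal
[vljav] — violates constraint 3: syllable 1 onset /vlj/ has 3 consonants (> 2) → phonotactically illegal
[gow.lnod] — violates constraint 6: syllable 2 onset /ln/: /l/ (liquid, 4) → /n/ (nasal, 3) does not rise → phonotactically illegal
[lwu.zu] — σ1 onset /lw/ (4→5 rises), coda /∅/ ok; σ2 onset /z/, coda /∅/ ok → phonotactically legal
[zga] — violates constraint 6: syllable 1 onset /zg/: /z/ (fricative, 2) → /g/ (stop, 1) does not rise → phonotactically illegal
[bwu] — violates constraint 2: word begins with /b/ → phonotactically illegal

[lwu.zu]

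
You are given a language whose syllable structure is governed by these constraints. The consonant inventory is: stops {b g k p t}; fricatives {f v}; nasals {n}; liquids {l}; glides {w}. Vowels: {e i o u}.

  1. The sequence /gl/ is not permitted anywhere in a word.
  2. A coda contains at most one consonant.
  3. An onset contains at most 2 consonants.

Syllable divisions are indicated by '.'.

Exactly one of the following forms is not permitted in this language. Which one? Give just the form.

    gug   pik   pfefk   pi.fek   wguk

gug — σ1 onset /g/, coda /g/ ok → permitted
pik — σ1 onset /p/, coda /k/ ok → permitted
pfefk — violates constraint 2: syllable 1 coda /fk/ has 2 consonants (> 1) → not permitted
pi.fek — σ1 onset /p/, coda /∅/ ok; σ2 onset /f/, coda /k/ ok → permitted
wguk — σ1 onset /wg/ (2C), coda /k/ ok → permitted

pfefk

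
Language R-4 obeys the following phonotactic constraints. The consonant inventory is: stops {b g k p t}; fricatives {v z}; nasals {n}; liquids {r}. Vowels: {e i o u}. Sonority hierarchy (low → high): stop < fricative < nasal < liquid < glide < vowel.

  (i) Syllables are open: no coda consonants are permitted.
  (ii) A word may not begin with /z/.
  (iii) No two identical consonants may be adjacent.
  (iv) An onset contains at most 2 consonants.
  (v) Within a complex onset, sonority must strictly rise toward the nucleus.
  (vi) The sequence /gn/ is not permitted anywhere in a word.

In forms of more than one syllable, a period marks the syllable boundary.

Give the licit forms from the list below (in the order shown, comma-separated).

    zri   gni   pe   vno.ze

pe, vno.ze

zri — violates constraint (ii): word begins with /z/ → illicit
gni — violates constraint (vi): contains banned sequence /gn/ → illicit
pe — σ1 onset /p/, coda /∅/ ok → licit
vno.ze — σ1 onset /vn/ (2→3 rises), coda /∅/ ok; σ2 onset /z/, coda /∅/ ok → licit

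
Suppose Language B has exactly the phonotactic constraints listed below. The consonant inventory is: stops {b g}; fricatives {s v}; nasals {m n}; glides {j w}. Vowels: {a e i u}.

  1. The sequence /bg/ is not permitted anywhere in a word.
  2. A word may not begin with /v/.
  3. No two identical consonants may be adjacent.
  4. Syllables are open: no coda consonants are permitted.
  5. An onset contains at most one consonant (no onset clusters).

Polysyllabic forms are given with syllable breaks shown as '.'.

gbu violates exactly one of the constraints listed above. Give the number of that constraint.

gbu: syllable 1 onset /gb/ has 2 consonants (> 1).
This is a violation of constraint 5: "An onset contains at most one consonant (no onset clusters)."
The remaining constraints (1, 2, 3, 4) are satisfied.

5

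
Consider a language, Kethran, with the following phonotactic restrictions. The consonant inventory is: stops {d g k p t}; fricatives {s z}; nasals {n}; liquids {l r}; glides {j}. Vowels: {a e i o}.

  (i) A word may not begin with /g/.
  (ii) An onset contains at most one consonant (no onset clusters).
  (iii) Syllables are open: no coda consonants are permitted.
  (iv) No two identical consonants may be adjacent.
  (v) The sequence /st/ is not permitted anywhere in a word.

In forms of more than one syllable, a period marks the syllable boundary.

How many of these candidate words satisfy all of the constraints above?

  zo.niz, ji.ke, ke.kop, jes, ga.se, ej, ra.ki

zo.niz — violates constraint (iii): syllable 2 coda /z/ has 1 consonant (> 0) → phonotactically illegal
ji.ke — σ1 onset /j/, coda /∅/ ok; σ2 onset /k/, coda /∅/ ok → phonotactically legal
ke.kop — violates constraint (iii): syllable 2 coda /p/ has 1 consonant (> 0) → phonotactically illegal
jes — violates constraint (iii): syllable 1 coda /s/ has 1 consonant (> 0) → phonotactically illegal
ga.se — violates constraint (i): word begins with /g/ → phonotactically illegal
ej — violates constraint (iii): syllable 1 coda /j/ has 1 consonant (> 0) → phonotactically illegal
ra.ki — σ1 onset /r/, coda /∅/ ok; σ2 onset /k/, coda /∅/ ok → phonotactically legal
Phonotactically legal: ji.ke, ra.ki → 2.

2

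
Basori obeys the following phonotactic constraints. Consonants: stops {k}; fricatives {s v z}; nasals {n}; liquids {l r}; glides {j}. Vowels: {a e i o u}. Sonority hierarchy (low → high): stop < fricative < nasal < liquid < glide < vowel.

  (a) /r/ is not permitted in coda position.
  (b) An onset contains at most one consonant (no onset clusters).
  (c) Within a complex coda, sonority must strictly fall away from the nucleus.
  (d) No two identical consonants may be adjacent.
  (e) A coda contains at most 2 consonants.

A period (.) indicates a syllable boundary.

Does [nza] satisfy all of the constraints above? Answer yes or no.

no

[nza] — violates constraint (b): syllable 1 onset /nz/ has 2 consonants (> 1) → illicit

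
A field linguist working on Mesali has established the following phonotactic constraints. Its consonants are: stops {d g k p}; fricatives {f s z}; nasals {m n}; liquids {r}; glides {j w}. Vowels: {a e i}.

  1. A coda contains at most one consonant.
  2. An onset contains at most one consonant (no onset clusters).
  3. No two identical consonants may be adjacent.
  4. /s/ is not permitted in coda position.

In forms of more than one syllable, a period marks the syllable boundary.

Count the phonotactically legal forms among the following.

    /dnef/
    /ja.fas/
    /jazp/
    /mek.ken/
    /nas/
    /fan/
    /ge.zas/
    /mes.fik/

1

/dnef/ — violates constraint 2: syllable 1 onset /dn/ has 2 consonants (> 1) → phonotactically illegal
/ja.fas/ — violates constraint 4: syllable 2 coda contains /s/ → phonotactically illegal
/jazp/ — violates constraint 1: syllable 1 coda /zp/ has 2 consonants (> 1) → phonotactically illegal
/mek.ken/ — violates constraint 3: adjacent identical consonants /kk/ → phonotactically illegal
/nas/ — violates constraint 4: syllable 1 coda contains /s/ → phonotactically illegal
/fan/ — σ1 onset /f/, coda /n/ ok → phonotactically legal
/ge.zas/ — violates constraint 4: syllable 2 coda contains /s/ → phonotactically illegal
/mes.fik/ — violates constraint 4: syllable 1 coda contains /s/ → phonotactically illegal
Phonotactically legal: /fan/ → 1.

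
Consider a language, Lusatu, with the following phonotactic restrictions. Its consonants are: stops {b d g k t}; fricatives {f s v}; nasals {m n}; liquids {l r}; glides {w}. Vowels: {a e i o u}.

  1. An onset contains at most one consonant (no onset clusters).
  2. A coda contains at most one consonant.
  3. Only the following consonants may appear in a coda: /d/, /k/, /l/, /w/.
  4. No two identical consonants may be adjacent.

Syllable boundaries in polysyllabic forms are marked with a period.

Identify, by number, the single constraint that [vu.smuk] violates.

[vu.smuk]: syllable 2 onset /sm/ has 2 consonants (> 1).
This is a violation of constraint 1: "An onset contains at most one consonant (no onset clusters)."
The remaining constraints (2, 3, 4) are satisfied.

1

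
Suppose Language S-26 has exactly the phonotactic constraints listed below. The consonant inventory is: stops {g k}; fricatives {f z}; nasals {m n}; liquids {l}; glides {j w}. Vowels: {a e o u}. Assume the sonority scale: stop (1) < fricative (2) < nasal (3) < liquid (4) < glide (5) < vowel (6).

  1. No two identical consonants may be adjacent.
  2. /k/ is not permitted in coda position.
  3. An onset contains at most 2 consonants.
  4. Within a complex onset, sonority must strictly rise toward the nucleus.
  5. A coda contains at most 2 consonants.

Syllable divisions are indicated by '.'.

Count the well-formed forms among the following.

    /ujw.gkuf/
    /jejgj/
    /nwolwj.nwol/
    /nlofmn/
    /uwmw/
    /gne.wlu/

0

/ujw.gkuf/ — violates constraint 4: syllable 2 onset /gk/: /g/ (stop, 1) → /k/ (stop, 1) does not rise → ill-formed
/jejgj/ — violates constraint 5: syllable 1 coda /jgj/ has 3 consonants (> 2) → ill-formed
/nwolwj.nwol/ — violates constraint 5: syllable 1 coda /lwj/ has 3 consonants (> 2) → ill-formed
/nlofmn/ — violates constraint 5: syllable 1 coda /fmn/ has 3 consonants (> 2) → ill-formed
/uwmw/ — violates constraint 5: syllable 1 coda /wmw/ has 3 consonants (> 2) → ill-formed
/gne.wlu/ — violates constraint 4: syllable 2 onset /wl/: /w/ (glide, 5) → /l/ (liquid, 4) does not rise → ill-formed
No form is well-formed → 0.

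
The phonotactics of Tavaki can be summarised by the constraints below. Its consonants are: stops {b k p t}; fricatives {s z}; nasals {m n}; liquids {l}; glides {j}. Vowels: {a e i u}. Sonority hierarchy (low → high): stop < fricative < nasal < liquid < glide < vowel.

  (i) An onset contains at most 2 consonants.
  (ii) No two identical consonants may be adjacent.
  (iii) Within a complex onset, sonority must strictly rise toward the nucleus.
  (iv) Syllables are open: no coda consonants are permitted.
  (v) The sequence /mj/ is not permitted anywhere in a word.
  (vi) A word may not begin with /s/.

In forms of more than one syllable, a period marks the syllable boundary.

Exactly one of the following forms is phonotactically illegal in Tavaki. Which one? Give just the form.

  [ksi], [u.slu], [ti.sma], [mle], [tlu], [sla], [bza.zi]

[sla]

[ksi] — σ1 onset /ks/ (1→2 rises), coda /∅/ ok → phonotactically legal
[u.slu] — σ1 onset /∅/, coda /∅/ ok; σ2 onset /sl/ (2→4 rises), coda /∅/ ok → phonotactically legal
[ti.sma] — σ1 onset /t/, coda /∅/ ok; σ2 onset /sm/ (2→3 rises), coda /∅/ ok → phonotactically legal
[mle] — σ1 onset /ml/ (3→4 rises), coda /∅/ ok → phonotactically legal
[tlu] — σ1 onset /tl/ (1→4 rises), coda /∅/ ok → phonotactically legal
[sla] — violates constraint (vi): word begins with /s/ → phonotactically illegal
[bza.zi] — σ1 onset /bz/ (1→2 rises), coda /∅/ ok; σ2 onset /z/, coda /∅/ ok → phonotactically legal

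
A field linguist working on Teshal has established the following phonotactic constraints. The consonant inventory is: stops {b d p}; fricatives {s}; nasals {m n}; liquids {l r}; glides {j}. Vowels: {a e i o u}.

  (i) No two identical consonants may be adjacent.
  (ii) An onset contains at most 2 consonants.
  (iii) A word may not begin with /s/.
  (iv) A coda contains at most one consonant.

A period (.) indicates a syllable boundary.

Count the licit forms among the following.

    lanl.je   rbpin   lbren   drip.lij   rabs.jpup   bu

lanl.je — violates constraint (iv): syllable 1 coda /nl/ has 2 consonants (> 1) → illicit
rbpin — violates constraint (ii): syllable 1 onset /rbp/ has 3 consonants (> 2) → illicit
lbren — violates constraint (ii): syllable 1 onset /lbr/ has 3 consonants (> 2) → illicit
drip.lij — σ1 onset /dr/ (2C), coda /p/ ok; σ2 onset /l/, coda /j/ ok → licit
rabs.jpup — violates constraint (iv): syllable 1 coda /bs/ has 2 consonants (> 1) → illicit
bu — σ1 onset /b/, coda /∅/ ok → licit
Licit: drip.lij, bu → 2.

2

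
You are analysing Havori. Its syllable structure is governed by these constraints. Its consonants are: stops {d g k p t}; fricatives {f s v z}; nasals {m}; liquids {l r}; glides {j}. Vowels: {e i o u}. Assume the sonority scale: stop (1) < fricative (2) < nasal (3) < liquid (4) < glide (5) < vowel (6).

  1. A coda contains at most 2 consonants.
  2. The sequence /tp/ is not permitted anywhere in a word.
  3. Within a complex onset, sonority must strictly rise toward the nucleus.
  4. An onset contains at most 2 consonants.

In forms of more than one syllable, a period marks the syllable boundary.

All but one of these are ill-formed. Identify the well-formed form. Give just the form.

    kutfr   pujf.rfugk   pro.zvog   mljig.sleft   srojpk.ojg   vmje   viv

viv

kutfr — violates constraint 1: syllable 1 coda /tfr/ has 3 consonants (> 2) → ill-formed
pujf.rfugk — violates constraint 3: syllable 2 onset /rf/: /r/ (liquid, 4) → /f/ (fricative, 2) does not rise → ill-formed
pro.zvog — violates constraint 3: syllable 2 onset /zv/: /z/ (fricative, 2) → /v/ (fricative, 2) does not rise → ill-formed
mljig.sleft — violates constraint 4: syllable 1 onset /mlj/ has 3 consonants (> 2) → ill-formed
srojpk.ojg — violates constraint 1: syllable 1 coda /jpk/ has 3 consonants (> 2) → ill-formed
vmje — violates constraint 4: syllable 1 onset /vmj/ has 3 consonants (> 2) → ill-formed
viv — σ1 onset /v/, coda /v/ ok → well-formed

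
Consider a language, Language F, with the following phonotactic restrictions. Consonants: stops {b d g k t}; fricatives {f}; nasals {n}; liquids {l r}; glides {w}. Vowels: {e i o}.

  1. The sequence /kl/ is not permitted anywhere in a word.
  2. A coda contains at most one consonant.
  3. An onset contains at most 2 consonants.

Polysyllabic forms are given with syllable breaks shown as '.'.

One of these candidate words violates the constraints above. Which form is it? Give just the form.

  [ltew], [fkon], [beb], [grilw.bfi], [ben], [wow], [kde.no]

[grilw.bfi]

[ltew] — σ1 onset /lt/ (2C), coda /w/ ok → licit
[fkon] — σ1 onset /fk/ (2C), coda /n/ ok → licit
[beb] — σ1 onset /b/, coda /b/ ok → licit
[grilw.bfi] — violates constraint 2: syllable 1 coda /lw/ has 2 consonants (> 1) → illicit
[ben] — σ1 onset /b/, coda /n/ ok → licit
[wow] — σ1 onset /w/, coda /w/ ok → licit
[kde.no] — σ1 onset /kd/ (2C), coda /∅/ ok; σ2 onset /n/, coda /∅/ ok → licit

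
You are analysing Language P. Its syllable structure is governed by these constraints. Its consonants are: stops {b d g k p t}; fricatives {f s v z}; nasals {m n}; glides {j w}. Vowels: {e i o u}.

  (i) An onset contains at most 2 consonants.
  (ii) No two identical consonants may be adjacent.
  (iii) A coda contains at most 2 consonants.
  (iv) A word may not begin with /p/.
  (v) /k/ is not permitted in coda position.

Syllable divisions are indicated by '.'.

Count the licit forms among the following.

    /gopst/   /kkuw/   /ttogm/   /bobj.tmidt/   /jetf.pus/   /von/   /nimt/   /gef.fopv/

4

/gopst/ — violates constraint (iii): syllable 1 coda /pst/ has 3 consonants (> 2) → illicit
/kkuw/ — violates constraint (ii): adjacent identical consonants /kk/ → illicit
/ttogm/ — violates constraint (ii): adjacent identical consonants /tt/ → illicit
/bobj.tmidt/ — σ1 onset /b/, coda /bj/ (2C) ok; σ2 onset /tm/ (2C), coda /dt/ (2C) ok → licit
/jetf.pus/ — σ1 onset /j/, coda /tf/ (2C) ok; σ2 onset /p/, coda /s/ ok → licit
/von/ — σ1 onset /v/, coda /n/ ok → licit
/nimt/ — σ1 onset /n/, coda /mt/ (2C) ok → licit
/gef.fopv/ — violates constraint (ii): adjacent identical consonants /ff/ → illicit
Licit: /bobj.tmidt/, /jetf.pus/, /von/, /nimt/ → 4.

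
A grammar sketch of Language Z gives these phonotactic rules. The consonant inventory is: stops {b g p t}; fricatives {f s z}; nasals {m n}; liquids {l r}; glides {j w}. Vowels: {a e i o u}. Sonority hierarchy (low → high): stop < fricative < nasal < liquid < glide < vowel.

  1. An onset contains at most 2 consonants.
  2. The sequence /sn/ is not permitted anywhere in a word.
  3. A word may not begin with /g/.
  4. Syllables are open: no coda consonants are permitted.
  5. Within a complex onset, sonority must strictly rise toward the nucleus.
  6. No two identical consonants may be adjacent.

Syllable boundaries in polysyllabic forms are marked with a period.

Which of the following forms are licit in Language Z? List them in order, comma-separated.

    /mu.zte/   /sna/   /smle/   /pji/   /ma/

/pji/, /ma/

/mu.zte/ — violates constraint 5: syllable 2 onset /zt/: /z/ (fricative, 2) → /t/ (stop, 1) does not rise → illicit
/sna/ — violates constraint 2: contains banned sequence /sn/ → illicit
/smle/ — violates constraint 1: syllable 1 onset /sml/ has 3 consonants (> 2) → illicit
/pji/ — σ1 onset /pj/ (1→5 rises), coda /∅/ ok → licit
/ma/ — σ1 onset /m/, coda /∅/ ok → licit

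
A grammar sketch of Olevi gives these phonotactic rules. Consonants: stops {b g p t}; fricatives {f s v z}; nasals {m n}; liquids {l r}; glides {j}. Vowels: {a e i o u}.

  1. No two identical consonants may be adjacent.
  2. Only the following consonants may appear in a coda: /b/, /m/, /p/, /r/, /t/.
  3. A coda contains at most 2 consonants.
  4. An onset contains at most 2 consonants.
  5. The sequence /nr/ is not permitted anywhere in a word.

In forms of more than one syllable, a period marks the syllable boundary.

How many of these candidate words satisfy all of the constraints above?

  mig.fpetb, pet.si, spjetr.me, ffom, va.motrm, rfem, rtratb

2

mig.fpetb — violates constraint 2: syllable 1 coda contains /g/, which is not a licensed coda consonant → ill-formed
pet.si — σ1 onset /p/, coda /t/ ok; σ2 onset /s/, coda /∅/ ok → well-formed
spjetr.me — violates constraint 4: syllable 1 onset /spj/ has 3 consonants (> 2) → ill-formed
ffom — violates constraint 1: adjacent identical consonants /ff/ → ill-formed
va.motrm — violates constraint 3: syllable 2 coda /trm/ has 3 consonants (> 2) → ill-formed
rfem — σ1 onset /rf/ (2C), coda /m/ ok → well-formed
rtratb — violates constraint 4: syllable 1 onset /rtr/ has 3 consonants (> 2) → ill-formed
Well-formed: pet.si, rfem → 2.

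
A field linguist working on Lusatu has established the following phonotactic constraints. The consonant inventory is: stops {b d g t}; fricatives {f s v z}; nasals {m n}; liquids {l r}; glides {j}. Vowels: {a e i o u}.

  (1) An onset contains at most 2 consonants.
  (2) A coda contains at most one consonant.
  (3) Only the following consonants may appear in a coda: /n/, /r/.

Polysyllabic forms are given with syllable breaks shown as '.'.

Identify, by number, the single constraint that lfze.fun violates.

lfze.fun: syllable 1 onset /lfz/ has 3 consonants (> 2).
This is a violation of constraint 1: "An onset contains at most 2 consonants."
The remaining constraints (2, 3) are satisfied.

1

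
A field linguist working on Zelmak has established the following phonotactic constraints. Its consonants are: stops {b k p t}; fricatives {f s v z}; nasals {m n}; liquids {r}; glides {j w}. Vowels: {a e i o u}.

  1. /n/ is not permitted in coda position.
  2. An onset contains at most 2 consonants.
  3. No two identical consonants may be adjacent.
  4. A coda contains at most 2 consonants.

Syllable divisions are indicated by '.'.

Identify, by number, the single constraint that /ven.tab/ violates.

/ven.tab/: syllable 1 coda contains /n/.
This is a violation of constraint 1: "/n/ is not permitted in coda position."
The remaining constraints (2, 3, 4) are satisfied.

1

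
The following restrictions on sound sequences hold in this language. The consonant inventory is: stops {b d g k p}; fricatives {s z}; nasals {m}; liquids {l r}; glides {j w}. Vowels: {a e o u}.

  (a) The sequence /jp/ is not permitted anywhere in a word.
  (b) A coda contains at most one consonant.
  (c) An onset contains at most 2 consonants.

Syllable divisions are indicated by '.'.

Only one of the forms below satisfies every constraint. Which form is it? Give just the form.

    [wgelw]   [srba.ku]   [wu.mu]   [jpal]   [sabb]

[wgelw] — violates constraint (b): syllable 1 coda /lw/ has 2 consonants (> 1) → illicit
[srba.ku] — violates constraint (c): syllable 1 onset /srb/ has 3 consonants (> 2) → illicit
[wu.mu] — σ1 onset /w/, coda /∅/ ok; σ2 onset /m/, coda /∅/ ok → licit
[jpal] — violates constraint (a): contains banned sequence /jp/ → illicit
[sabb] — violates constraint (b): syllable 1 coda /bb/ has 2 consonants (> 1) → illicit

[wu.mu]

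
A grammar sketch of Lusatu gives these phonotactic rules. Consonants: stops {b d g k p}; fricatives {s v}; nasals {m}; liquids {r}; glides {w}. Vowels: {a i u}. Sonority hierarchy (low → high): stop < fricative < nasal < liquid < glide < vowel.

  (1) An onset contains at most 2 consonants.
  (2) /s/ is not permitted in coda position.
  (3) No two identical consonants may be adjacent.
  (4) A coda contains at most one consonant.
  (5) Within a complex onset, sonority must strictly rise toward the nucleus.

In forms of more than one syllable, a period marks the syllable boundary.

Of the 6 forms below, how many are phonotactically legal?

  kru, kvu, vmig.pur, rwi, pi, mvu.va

kru — σ1 onset /kr/ (1→4 rises), coda /∅/ ok → phonotactically legal
kvu — σ1 onset /kv/ (1→2 rises), coda /∅/ ok → phonotactically legal
vmig.pur — σ1 onset /vm/ (2→3 rises), coda /g/ ok; σ2 onset /p/, coda /r/ ok → phonotactically legal
rwi — σ1 onset /rw/ (4→5 rises), coda /∅/ ok → phonotactically legal
pi — σ1 onset /p/, coda /∅/ ok → phonotactically legal
mvu.va — violates constraint 5: syllable 1 onset /mv/: /m/ (nasal, 3) → /v/ (fricative, 2) does not rise → phonotactically illegal
Phonotactically legal: kru, kvu, vmig.pur, rwi, pi → 5.

5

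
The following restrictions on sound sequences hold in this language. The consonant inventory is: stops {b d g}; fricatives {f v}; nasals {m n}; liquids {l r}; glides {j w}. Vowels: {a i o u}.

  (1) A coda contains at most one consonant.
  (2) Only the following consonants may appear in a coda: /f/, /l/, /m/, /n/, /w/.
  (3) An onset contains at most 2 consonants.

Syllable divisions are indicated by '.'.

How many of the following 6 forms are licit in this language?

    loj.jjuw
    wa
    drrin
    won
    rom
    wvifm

loj.jjuw — violates constraint 2: syllable 1 coda contains /j/, which is not a licensed coda consonant → illicit
wa — σ1 onset /w/, coda /∅/ ok → licit
drrin — violates constraint 3: syllable 1 onset /drr/ has 3 consonants (> 2) → illicit
won — σ1 onset /w/, coda /n/ ok → licit
rom — σ1 onset /r/, coda /m/ ok → licit
wvifm — violates constraint 1: syllable 1 coda /fm/ has 2 consonants (> 1) → illicit
Licit: wa, won, rom → 3.

3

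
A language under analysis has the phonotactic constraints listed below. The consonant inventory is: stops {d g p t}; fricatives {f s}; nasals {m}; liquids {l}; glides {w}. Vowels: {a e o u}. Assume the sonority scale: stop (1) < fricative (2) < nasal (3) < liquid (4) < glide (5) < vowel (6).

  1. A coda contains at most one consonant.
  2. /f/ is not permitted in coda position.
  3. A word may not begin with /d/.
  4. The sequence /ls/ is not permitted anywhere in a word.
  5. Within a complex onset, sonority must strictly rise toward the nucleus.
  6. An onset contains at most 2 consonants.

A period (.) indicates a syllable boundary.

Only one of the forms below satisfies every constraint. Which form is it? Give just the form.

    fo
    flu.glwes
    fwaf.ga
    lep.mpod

fo — σ1 onset /f/, coda /∅/ ok → licit
flu.glwes — violates constraint 6: syllable 2 onset /glw/ has 3 consonants (> 2) → illicit
fwaf.ga — violates constraint 2: syllable 1 coda contains /f/ → illicit
lep.mpod — violates constraint 5: syllable 2 onset /mp/: /m/ (nasal, 3) → /p/ (stop, 1) does not rise → illicit

fo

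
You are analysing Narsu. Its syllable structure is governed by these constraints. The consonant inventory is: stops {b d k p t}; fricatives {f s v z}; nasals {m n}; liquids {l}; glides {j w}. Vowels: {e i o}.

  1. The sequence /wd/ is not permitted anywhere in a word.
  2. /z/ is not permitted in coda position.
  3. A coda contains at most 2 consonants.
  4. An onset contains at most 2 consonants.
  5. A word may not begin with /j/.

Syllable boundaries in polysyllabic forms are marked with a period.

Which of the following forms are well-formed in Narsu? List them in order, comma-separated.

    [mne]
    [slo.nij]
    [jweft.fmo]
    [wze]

[mne] — σ1 onset /mn/ (2C), coda /∅/ ok → well-formed
[slo.nij] — σ1 onset /sl/ (2C), coda /∅/ ok; σ2 onset /n/, coda /j/ ok → well-formed
[jweft.fmo] — violates constraint 5: word begins with /j/ → ill-formed
[wze] — σ1 onset /wz/ (2C), coda /∅/ ok → well-formed

[mne], [slo.nij], [wze]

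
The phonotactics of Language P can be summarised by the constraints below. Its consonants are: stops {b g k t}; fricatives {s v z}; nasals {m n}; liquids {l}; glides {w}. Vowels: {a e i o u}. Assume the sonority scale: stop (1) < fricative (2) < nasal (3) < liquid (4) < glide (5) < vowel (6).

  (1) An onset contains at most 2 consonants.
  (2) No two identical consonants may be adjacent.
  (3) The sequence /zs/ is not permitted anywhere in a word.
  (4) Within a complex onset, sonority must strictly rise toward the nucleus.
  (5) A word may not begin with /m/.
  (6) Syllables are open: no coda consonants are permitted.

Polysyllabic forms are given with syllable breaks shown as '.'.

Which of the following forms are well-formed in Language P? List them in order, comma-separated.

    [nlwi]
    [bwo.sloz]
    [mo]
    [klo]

[nlwi] — violates constraint 1: syllable 1 onset /nlw/ has 3 consonants (> 2) → ill-formed
[bwo.sloz] — violates constraint 6: syllable 2 coda /z/ has 1 consonant (> 0) → ill-formed
[mo] — violates constraint 5: word begins with /m/ → ill-formed
[klo] — σ1 onset /kl/ (1→4 rises), coda /∅/ ok → well-formed

[klo]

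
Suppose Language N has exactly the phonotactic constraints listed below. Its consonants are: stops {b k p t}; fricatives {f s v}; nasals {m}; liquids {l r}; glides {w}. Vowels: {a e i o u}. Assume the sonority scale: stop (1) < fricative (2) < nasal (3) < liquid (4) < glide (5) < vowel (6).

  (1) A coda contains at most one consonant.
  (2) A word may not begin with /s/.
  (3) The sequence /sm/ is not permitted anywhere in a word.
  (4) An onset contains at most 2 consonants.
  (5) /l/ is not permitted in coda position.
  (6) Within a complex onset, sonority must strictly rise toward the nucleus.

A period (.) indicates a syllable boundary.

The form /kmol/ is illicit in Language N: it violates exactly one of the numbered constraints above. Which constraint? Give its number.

5

/kmol/: syllable 1 coda contains /l/.
This is a violation of constraint 5: "/l/ is not permitted in coda position."
The remaining constraints (1, 2, 3, 4, 6) are satisfied.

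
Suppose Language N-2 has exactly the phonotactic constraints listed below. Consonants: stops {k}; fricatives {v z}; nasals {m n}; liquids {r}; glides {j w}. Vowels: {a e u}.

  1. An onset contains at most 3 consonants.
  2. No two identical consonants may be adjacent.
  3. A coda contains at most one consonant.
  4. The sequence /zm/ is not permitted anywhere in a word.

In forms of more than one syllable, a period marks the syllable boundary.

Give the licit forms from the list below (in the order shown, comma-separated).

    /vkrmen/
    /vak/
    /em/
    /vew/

/vak/, /em/, /vew/

/vkrmen/ — violates constraint 1: syllable 1 onset /vkrm/ has 4 consonants (> 3) → illicit
/vak/ — σ1 onset /v/, coda /k/ ok → licit
/em/ — σ1 onset /∅/, coda /m/ ok → licit
/vew/ — σ1 onset /v/, coda /w/ ok → licit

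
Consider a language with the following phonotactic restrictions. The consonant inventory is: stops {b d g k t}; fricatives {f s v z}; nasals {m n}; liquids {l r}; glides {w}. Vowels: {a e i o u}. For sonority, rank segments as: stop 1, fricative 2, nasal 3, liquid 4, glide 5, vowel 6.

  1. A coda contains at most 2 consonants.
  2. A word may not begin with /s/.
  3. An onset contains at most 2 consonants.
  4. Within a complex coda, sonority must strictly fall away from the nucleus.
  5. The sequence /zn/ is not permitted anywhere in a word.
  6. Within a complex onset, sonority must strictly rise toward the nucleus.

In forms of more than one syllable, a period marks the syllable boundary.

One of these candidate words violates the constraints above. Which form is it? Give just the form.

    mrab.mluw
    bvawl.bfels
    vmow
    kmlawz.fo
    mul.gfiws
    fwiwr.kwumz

kmlawz.fo

mrab.mluw — σ1 onset /mr/ (3→4 rises), coda /b/ ok; σ2 onset /ml/ (3→4 rises), coda /w/ ok → permitted
bvawl.bfels — σ1 onset /bv/ (1→2 rises), coda /wl/ (5→4 falls) ok; σ2 onset /bf/ (1→2 rises), coda /ls/ (4→2 falls) ok → permitted
vmow — σ1 onset /vm/ (2→3 rises), coda /w/ ok → permitted
kmlawz.fo — violates constraint 3: syllable 1 onset /kml/ has 3 consonants (> 2) → not permitted
mul.gfiws — σ1 onset /m/, coda /l/ ok; σ2 onset /gf/ (1→2 rises), coda /ws/ (5→2 falls) ok → permitted
fwiwr.kwumz — σ1 onset /fw/ (2→5 rises), coda /wr/ (5→4 falls) ok; σ2 onset /kw/ (1→5 rises), coda /mz/ (3→2 falls) ok → permitted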